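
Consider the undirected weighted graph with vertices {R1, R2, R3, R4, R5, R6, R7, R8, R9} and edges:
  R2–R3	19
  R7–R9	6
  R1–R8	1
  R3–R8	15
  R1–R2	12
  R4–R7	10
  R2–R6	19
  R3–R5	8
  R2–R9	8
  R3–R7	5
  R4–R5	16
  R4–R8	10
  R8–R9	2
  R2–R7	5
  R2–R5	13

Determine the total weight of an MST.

Prim's algorithm from R4:
Step 1: cheapest edge leaving the tree is R4–R7 (10); add R7.
Step 2: cheapest edge leaving the tree is R2–R7 (5); add R2.
Step 3: cheapest edge leaving the tree is R3–R7 (5); add R3.
Step 4: cheapest edge leaving the tree is R7–R9 (6); add R9.
Step 5: cheapest edge leaving the tree is R8–R9 (2); add R8.
Step 6: cheapest edge leaving the tree is R1–R8 (1); add R1.
Step 7: cheapest edge leaving the tree is R3–R5 (8); add R5.
Step 8: cheapest edge leaving the tree is R2–R6 (19); add R6.
MST edges: R4–R7, R2–R7, R3–R7, R7–R9, R8–R9, R1–R8, R3–R5, R2–R6; total weight 10+5+5+6+2+1+8+19 = 56.

56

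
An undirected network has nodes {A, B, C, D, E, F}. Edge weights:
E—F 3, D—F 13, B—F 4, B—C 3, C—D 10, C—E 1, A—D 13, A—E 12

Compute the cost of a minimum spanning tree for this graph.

29

Prim's algorithm from A:
Step 1: frontier [A—E 12, A—D 13] → take A—E (12); add E.
Step 2: frontier [A—D 13, C—E 1, E—F 3] → take C—E (1); add C.
Step 3: frontier [A—D 13, B—C 3, C—D 10, E—F 3] → take B—C (3); add B.
Step 4: frontier [A—D 13, B—F 4, C—D 10, E—F 3] → take E—F (3); add F.
Step 5: frontier [A—D 13, C—D 10, D—F 13] → take C—D (10); add D.
MST edges: A—E, C—E, B—C, E—F, C—D; total weight 12+1+3+3+10 = 29.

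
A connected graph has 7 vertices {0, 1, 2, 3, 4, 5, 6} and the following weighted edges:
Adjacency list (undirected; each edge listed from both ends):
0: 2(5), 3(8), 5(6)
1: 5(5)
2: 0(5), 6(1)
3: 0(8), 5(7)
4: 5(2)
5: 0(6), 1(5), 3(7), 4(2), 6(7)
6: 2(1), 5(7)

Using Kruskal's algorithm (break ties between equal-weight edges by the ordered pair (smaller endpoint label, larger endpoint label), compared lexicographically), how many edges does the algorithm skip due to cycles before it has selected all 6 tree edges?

0

Kruskal: consider edges lightest-first.
2—6 (1): add — endpoints in different components.
4—5 (2): add — endpoints in different components.
0—2 (5): add — endpoints in different components.
1—5 (5): add — endpoints in different components.
0—5 (6): add — endpoints in different components.
3—5 (7): add — endpoints in different components.
Edges rejected before the tree was complete: 0.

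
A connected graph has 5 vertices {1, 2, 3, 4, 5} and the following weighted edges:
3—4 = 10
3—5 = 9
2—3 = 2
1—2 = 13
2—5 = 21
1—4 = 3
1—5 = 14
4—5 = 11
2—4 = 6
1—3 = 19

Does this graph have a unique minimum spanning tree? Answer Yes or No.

Kruskal: consider edges lightest-first.
2—3 (2): add. Components now {1} {2,3} {4} {5}
1—4 (3): add. Components now {1,4} {2,3} {5}
2—4 (6): add. Components now {1,2,3,4} {5}
3—5 (9): add. Components now {1,2,3,4,5}
Every non-tree edge has weight strictly greater than the heaviest edge on the tree path between its endpoints, so the MST is unique.

Yes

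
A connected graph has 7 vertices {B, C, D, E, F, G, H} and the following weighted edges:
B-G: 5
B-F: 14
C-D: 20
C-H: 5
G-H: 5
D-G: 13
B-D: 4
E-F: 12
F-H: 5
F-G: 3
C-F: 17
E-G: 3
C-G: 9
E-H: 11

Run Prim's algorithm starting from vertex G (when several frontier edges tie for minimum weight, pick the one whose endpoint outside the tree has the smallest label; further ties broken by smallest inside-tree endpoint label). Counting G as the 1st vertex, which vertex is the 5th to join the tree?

Prim, starting at G.
Step 1: cheapest edge leaving the tree is E-G (3); add E.
Step 2: cheapest edge leaving the tree is F-G (3); add F.
Step 3: cheapest edge leaving the tree is B-G (5); add B.
Step 4: cheapest edge leaving the tree is B-D (4); add D.
Step 5: cheapest edge leaving the tree is F-H (5); add H.
Step 6: cheapest edge leaving the tree is C-H (5); add C.
Vertex order: G, E, F, B, D, H, C. The 5th vertex is D.

D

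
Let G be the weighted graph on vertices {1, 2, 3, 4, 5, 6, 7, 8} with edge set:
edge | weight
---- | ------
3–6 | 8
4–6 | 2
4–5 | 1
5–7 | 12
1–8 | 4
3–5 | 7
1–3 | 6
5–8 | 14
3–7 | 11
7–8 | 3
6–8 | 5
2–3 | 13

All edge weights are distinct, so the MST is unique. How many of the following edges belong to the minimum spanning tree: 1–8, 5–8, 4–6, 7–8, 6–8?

4

Kruskal: consider edges lightest-first.
4–5 (1): add — endpoints in different components.
4–6 (2): add — endpoints in different components.
7–8 (3): add — endpoints in different components.
1–8 (4): add — endpoints in different components.
6–8 (5): add — endpoints in different components.
1–3 (6): add — endpoints in different components.
3–5 (7): skip — 3 and 5 already connected.
3–6 (8): skip — 3 and 6 already connected.
3–7 (11): skip — 3 and 7 already connected.
5–7 (12): skip — 5 and 7 already connected.
2–3 (13): add — endpoints in different components.
MST edge set: {4–5, 4–6, 7–8, 1–8, 6–8, 1–3, 2–3}.
Of the listed edges, {1–8, 4–6, 7–8, 6–8} are in the MST → 4.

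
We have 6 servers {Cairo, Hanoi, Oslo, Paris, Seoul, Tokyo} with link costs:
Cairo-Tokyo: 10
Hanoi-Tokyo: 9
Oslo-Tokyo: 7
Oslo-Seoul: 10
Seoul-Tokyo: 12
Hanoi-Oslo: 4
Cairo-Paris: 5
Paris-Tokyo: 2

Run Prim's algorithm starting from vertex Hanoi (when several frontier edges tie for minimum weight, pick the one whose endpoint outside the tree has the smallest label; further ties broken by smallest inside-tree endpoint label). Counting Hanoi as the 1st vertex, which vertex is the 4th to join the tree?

Paris

Grow the tree from Hanoi using Prim:
Step 1: cheapest edge leaving the tree is Hanoi-Oslo (4); add Oslo.
Step 2: cheapest edge leaving the tree is Oslo-Tokyo (7); add Tokyo.
Step 3: cheapest edge leaving the tree is Paris-Tokyo (2); add Paris.
Step 4: cheapest edge leaving the tree is Cairo-Paris (5); add Cairo.
Step 5: cheapest edge leaving the tree is Oslo-Seoul (10); add Seoul.
Vertex order: Hanoi, Oslo, Tokyo, Paris, Cairo, Seoul. The 4th vertex is Paris.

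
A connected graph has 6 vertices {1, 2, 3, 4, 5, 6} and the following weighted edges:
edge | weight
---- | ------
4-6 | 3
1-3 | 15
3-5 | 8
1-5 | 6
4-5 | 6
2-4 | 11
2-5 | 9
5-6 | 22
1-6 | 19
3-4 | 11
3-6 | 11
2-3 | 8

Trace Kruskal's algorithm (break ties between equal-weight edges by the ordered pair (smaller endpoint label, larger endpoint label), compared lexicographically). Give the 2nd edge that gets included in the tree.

1-5

Sort edges by weight, then run Kruskal:
4-6 (3): add — endpoints in different components.
1-5 (6): add — endpoints in different components.
4-5 (6): add — endpoints in different components.
2-3 (8): add — endpoints in different components.
3-5 (8): add — endpoints in different components.
The 2nd edge added is 1-5.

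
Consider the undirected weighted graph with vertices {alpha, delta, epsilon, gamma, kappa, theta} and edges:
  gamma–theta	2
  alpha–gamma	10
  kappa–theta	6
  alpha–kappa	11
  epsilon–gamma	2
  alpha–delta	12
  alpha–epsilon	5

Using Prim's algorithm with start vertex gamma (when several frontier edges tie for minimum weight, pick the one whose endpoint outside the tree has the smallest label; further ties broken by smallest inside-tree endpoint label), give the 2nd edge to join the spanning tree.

gamma-theta

Grow the tree from gamma using Prim:
Step 1: frontier [epsilon–gamma 2, gamma–theta 2, alpha–gamma 10] → take epsilon–gamma (2); add epsilon.
Step 2: frontier [alpha–epsilon 5, gamma–theta 2, alpha–gamma 10] → take gamma–theta (2); add theta.
Step 3: frontier [alpha–epsilon 5, alpha–gamma 10, kappa–theta 6] → take alpha–epsilon (5); add alpha.
Step 4: frontier [alpha–kappa 11, alpha–delta 12, kappa–theta 6] → take kappa–theta (6); add kappa.
Step 5: frontier [alpha–delta 12] → take alpha–delta (12); add delta.
The 2nd edge added is gamma–theta.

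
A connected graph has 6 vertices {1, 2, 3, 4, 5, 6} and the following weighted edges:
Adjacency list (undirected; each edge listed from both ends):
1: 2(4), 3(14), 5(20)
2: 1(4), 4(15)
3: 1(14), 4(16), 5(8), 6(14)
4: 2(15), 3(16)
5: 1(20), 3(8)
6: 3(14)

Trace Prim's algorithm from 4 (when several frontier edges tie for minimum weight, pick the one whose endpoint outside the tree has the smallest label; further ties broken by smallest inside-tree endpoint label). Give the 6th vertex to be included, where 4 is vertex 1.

Prim's algorithm from 4:
Step 1: frontier [2–4 15, 3–4 16] → take 2–4 (15); add 2.
Step 2: frontier [1–2 4, 3–4 16] → take 1–2 (4); add 1.
Step 3: frontier [1–3 14, 1–5 20, 3–4 16] → take 1–3 (14); add 3.
Step 4: frontier [1–5 20, 3–5 8, 3–6 14] → take 3–5 (8); add 5.
Step 5: frontier [3–6 14] → take 3–6 (14); add 6.
Vertex order: 4, 2, 1, 3, 5, 6. The 6th vertex is 6.

6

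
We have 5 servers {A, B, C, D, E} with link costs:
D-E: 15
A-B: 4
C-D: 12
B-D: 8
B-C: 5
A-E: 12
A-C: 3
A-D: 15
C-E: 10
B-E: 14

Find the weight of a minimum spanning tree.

Kruskal's algorithm — process edges by increasing weight (ties by edge label):
A-C (3): add — endpoints in different components.
A-B (4): add — endpoints in different components.
B-C (5): skip — B and C already connected.
B-D (8): add — endpoints in different components.
C-E (10): add — endpoints in different components.
MST edges: A-C, A-B, B-D, C-E; total weight 3+4+8+10 = 25.

25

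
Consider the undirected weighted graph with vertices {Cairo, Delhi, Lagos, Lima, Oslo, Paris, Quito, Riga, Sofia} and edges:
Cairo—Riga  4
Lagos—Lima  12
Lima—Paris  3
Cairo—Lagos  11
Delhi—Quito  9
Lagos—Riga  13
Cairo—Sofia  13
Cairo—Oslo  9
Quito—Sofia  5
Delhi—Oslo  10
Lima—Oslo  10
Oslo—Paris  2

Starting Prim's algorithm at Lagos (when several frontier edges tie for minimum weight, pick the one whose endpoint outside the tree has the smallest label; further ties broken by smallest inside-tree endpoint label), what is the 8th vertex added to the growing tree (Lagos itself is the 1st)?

Prim's algorithm from Lagos:
Step 1: cheapest edge leaving the tree is Cairo—Lagos (11); add Cairo.
Step 2: cheapest edge leaving the tree is Cairo—Riga (4); add Riga.
Step 3: cheapest edge leaving the tree is Cairo—Oslo (9); add Oslo.
Step 4: cheapest edge leaving the tree is Oslo—Paris (2); add Paris.
Step 5: cheapest edge leaving the tree is Lima—Paris (3); add Lima.
Step 6: cheapest edge leaving the tree is Delhi—Oslo (10); add Delhi.
Step 7: cheapest edge leaving the tree is Delhi—Quito (9); add Quito.
Step 8: cheapest edge leaving the tree is Quito—Sofia (5); add Sofia.
Vertex order: Lagos, Cairo, Riga, Oslo, Paris, Lima, Delhi, Quito, Sofia. The 8th vertex is Quito.

Quito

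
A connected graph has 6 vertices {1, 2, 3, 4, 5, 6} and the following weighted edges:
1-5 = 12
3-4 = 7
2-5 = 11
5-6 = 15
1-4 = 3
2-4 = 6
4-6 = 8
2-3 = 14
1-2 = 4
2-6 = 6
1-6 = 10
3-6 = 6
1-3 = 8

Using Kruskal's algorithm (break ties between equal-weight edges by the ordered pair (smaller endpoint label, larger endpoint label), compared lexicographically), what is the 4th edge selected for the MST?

Kruskal's algorithm — process edges by increasing weight (ties by edge label):
1-4 (3): add — endpoints in different components.
1-2 (4): add — endpoints in different components.
2-4 (6): skip — 2 and 4 already connected.
2-6 (6): add — endpoints in different components.
3-6 (6): add — endpoints in different components.
3-4 (7): skip — 3 and 4 already connected.
1-3 (8): skip — 1 and 3 already connected.
4-6 (8): skip — 4 and 6 already connected.
1-6 (10): skip — 1 and 6 already connected.
2-5 (11): add — endpoints in different components.
The 4th edge added is 3-6.

3-6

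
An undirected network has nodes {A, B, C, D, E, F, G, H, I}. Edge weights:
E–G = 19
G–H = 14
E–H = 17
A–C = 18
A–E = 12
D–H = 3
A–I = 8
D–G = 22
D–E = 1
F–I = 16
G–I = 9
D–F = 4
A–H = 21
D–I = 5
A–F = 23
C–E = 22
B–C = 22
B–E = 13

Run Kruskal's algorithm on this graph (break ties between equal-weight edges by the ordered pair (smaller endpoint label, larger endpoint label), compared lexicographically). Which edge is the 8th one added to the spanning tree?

Kruskal's algorithm — process edges by increasing weight (ties by edge label):
D–E (1): add — endpoints in different components.
D–H (3): add — endpoints in different components.
D–F (4): add — endpoints in different components.
D–I (5): add — endpoints in different components.
A–I (8): add — endpoints in different components.
G–I (9): add — endpoints in different components.
A–E (12): skip — A and E already connected.
B–E (13): add — endpoints in different components.
G–H (14): skip — G and H already connected.
F–I (16): skip — F and I already connected.
E–H (17): skip — E and H already connected.
A–C (18): add — endpoints in different components.
The 8th edge added is A–C.

A-C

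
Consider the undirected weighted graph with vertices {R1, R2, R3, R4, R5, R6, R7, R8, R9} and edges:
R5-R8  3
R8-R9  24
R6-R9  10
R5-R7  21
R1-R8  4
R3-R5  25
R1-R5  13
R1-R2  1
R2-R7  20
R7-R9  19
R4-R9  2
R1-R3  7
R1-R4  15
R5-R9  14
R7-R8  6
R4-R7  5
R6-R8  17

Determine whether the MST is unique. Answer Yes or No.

Yes

Kruskal's algorithm — process edges by increasing weight (ties by edge label):
R1-R2 (1): add — endpoints in different components.
R4-R9 (2): add — endpoints in different components.
R5-R8 (3): add — endpoints in different components.
R1-R8 (4): add — endpoints in different components.
R4-R7 (5): add — endpoints in different components.
R7-R8 (6): add — endpoints in different components.
R1-R3 (7): add — endpoints in different components.
R6-R9 (10): add — endpoints in different components.
Every non-tree edge has weight strictly greater than the heaviest edge on the tree path between its endpoints, so the MST is unique.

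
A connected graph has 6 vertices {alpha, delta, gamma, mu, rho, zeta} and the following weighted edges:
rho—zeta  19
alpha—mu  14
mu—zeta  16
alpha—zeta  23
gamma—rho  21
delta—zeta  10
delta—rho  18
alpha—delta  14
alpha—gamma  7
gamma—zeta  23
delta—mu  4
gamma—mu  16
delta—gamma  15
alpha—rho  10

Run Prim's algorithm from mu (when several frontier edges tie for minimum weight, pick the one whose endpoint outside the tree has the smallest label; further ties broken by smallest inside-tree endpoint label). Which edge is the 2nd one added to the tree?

Grow the tree from mu using Prim:
Step 1: frontier [delta—mu 4, alpha—mu 14, gamma—mu 16, mu—zeta 16] → take delta—mu (4); add delta.
Step 2: frontier [delta—zeta 10, alpha—delta 14, delta—gamma 15, delta—rho 18, alpha—mu 14, gamma—mu 16, mu—zeta 16] → take delta—zeta (10); add zeta.
Step 3: frontier [alpha—delta 14, delta—gamma 15, delta—rho 18, alpha—mu 14, gamma—mu 16, rho—zeta 19, alpha—zeta 23, gamma—zeta 23] → take alpha—delta (14); add alpha.
Step 4: frontier [alpha—gamma 7, alpha—rho 10, delta—gamma 15, delta—rho 18, gamma—mu 16, rho—zeta 19, gamma—zeta 23] → take alpha—gamma (7); add gamma.
Step 5: frontier [alpha—rho 10, delta—rho 18, gamma—rho 21, rho—zeta 19] → take alpha—rho (10); add rho.
The 2nd edge added is delta—zeta.

delta-zeta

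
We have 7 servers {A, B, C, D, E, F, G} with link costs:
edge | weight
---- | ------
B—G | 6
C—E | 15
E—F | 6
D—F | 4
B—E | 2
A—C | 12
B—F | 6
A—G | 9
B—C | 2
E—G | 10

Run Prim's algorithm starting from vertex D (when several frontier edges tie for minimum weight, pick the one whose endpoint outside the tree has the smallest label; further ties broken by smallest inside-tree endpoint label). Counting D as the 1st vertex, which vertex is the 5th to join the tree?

E

Prim, starting at D.
Step 1: frontier [D—F 4] → take D—F (4); add F.
Step 2: frontier [B—F 6, E—F 6] → take B—F (6); add B.
Step 3: frontier [B—C 2, B—E 2, B—G 6, E—F 6] → take B—C (2); add C.
Step 4: frontier [B—E 2, B—G 6, A—C 12, C—E 15, E—F 6] → take B—E (2); add E.
Step 5: frontier [B—G 6, A—C 12, E—G 10] → take B—G (6); add G.
Step 6: frontier [A—C 12, A—G 9] → take A—G (9); add A.
Vertex order: D, F, B, C, E, G, A. The 5th vertex is E.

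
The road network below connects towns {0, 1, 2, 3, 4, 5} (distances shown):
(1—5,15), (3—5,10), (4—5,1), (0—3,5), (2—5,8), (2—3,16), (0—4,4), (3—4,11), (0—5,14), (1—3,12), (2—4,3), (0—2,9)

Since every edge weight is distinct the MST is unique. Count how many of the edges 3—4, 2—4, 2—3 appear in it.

1

Sort edges by weight, then run Kruskal:
4—5 (1): add — endpoints in different components.
2—4 (3): add — endpoints in different components.
0—4 (4): add — endpoints in different components.
0—3 (5): add — endpoints in different components.
2—5 (8): skip — 2 and 5 already connected.
0—2 (9): skip — 0 and 2 already connected.
3—5 (10): skip — 3 and 5 already connected.
3—4 (11): skip — 3 and 4 already connected.
1—3 (12): add — endpoints in different components.
MST edge set: {4—5, 2—4, 0—4, 0—3, 1—3}.
Of the listed edges, {2—4} are in the MST → 1.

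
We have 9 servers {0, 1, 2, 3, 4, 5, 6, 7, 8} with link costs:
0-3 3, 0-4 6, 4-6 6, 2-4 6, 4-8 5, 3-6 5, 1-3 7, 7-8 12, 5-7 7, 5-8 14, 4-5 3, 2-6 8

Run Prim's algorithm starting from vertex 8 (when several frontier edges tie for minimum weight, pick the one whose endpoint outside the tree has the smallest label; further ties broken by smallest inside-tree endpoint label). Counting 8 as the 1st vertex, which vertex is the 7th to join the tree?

Grow the tree from 8 using Prim:
Step 1: frontier [4-8 5, 7-8 12, 5-8 14] → take 4-8 (5); add 4.
Step 2: frontier [4-5 3, 0-4 6, 2-4 6, 4-6 6, 7-8 12, 5-8 14] → take 4-5 (3); add 5.
Step 3: frontier [0-4 6, 2-4 6, 4-6 6, 5-7 7, 7-8 12] → take 0-4 (6); add 0.
Step 4: frontier [0-3 3, 2-4 6, 4-6 6, 5-7 7, 7-8 12] → take 0-3 (3); add 3.
Step 5: frontier [3-6 5, 1-3 7, 2-4 6, 4-6 6, 5-7 7, 7-8 12] → take 3-6 (5); add 6.
Step 6: frontier [1-3 7, 2-4 6, 5-7 7, 2-6 8, 7-8 12] → take 2-4 (6); add 2.
Step 7: frontier [1-3 7, 5-7 7, 7-8 12] → take 1-3 (7); add 1.
Step 8: frontier [5-7 7, 7-8 12] → take 5-7 (7); add 7.
Vertex order: 8, 4, 5, 0, 3, 6, 2, 1, 7. The 7th vertex is 2.

2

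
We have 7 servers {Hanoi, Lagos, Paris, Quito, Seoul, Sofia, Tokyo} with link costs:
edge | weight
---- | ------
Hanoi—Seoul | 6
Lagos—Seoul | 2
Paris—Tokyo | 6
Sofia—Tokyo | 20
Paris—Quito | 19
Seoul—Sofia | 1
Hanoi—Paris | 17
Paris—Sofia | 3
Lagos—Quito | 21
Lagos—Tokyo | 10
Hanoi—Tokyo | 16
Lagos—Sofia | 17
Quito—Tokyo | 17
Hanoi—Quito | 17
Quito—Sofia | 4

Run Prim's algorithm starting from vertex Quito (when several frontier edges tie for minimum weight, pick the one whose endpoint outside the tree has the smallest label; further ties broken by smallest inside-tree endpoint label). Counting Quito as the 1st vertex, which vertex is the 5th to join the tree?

Paris

Prim's algorithm from Quito:
Step 1: cheapest edge leaving the tree is Quito—Sofia (4); add Sofia.
Step 2: cheapest edge leaving the tree is Seoul—Sofia (1); add Seoul.
Step 3: cheapest edge leaving the tree is Lagos—Seoul (2); add Lagos.
Step 4: cheapest edge leaving the tree is Paris—Sofia (3); add Paris.
Step 5: cheapest edge leaving the tree is Hanoi—Seoul (6); add Hanoi.
Step 6: cheapest edge leaving the tree is Paris—Tokyo (6); add Tokyo.
Vertex order: Quito, Sofia, Seoul, Lagos, Paris, Hanoi, Tokyo. The 5th vertex is Paris.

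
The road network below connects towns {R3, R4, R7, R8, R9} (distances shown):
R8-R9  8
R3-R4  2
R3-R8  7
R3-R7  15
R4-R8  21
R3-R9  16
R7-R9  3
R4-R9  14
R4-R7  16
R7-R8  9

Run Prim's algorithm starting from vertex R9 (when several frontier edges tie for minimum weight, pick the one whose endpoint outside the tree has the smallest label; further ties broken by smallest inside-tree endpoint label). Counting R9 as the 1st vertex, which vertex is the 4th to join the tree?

Prim's algorithm from R9:
Step 1: cheapest edge leaving the tree is R7-R9 (3); add R7.
Step 2: cheapest edge leaving the tree is R8-R9 (8); add R8.
Step 3: cheapest edge leaving the tree is R3-R8 (7); add R3.
Step 4: cheapest edge leaving the tree is R3-R4 (2); add R4.
Vertex order: R9, R7, R8, R3, R4. The 4th vertex is R3.

R3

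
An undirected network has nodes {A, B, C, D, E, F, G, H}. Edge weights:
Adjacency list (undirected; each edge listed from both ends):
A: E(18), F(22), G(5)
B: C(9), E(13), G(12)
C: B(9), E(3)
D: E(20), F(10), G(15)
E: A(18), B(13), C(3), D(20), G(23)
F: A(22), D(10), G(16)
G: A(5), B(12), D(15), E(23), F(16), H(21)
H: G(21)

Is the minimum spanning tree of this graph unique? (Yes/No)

Kruskal: consider edges lightest-first.
C–E (3): add — endpoints in different components.
A–G (5): add — endpoints in different components.
B–C (9): add — endpoints in different components.
D–F (10): add — endpoints in different components.
B–G (12): add — endpoints in different components.
B–E (13): skip — B and E already connected.
D–G (15): add — endpoints in different components.
F–G (16): skip — F and G already connected.
A–E (18): skip — A and E already connected.
D–E (20): skip — D and E already connected.
G–H (21): add — endpoints in different components.
Every non-tree edge has weight strictly greater than the heaviest edge on the tree path between its endpoints, so the MST is unique.

Yes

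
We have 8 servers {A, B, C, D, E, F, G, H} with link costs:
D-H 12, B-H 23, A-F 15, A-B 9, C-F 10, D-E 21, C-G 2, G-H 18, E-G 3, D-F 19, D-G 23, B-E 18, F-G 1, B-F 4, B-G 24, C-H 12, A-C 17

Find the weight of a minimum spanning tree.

43

Kruskal's algorithm — process edges by increasing weight (ties by edge label):
F-G (1): add — endpoints in different components.
C-G (2): add — endpoints in different components.
E-G (3): add — endpoints in different components.
B-F (4): add — endpoints in different components.
A-B (9): add — endpoints in different components.
C-F (10): skip — C and F already connected.
C-H (12): add — endpoints in different components.
D-H (12): add — endpoints in different components.
MST edges: F-G, C-G, E-G, B-F, A-B, C-H, D-H; total weight 1+2+3+4+9+12+12 = 43.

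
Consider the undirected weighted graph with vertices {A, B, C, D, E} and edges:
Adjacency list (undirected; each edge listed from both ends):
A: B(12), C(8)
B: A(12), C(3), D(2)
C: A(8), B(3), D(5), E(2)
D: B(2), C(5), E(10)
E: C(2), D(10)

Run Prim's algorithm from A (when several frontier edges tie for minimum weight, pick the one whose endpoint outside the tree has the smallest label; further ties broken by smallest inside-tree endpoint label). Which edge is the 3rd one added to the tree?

Prim, starting at A.
Step 1: cheapest edge leaving the tree is A-C (8); add C.
Step 2: cheapest edge leaving the tree is C-E (2); add E.
Step 3: cheapest edge leaving the tree is B-C (3); add B.
Step 4: cheapest edge leaving the tree is B-D (2); add D.
The 3rd edge added is B-C.

B-C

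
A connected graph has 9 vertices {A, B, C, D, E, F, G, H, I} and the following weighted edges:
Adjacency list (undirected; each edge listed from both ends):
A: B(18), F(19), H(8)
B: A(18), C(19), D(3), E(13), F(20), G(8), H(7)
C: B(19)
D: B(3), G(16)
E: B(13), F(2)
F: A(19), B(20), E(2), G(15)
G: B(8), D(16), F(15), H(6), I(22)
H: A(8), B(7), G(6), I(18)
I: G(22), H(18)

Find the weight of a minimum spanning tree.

Sort edges by weight, then run Kruskal:
E—F (2): add — endpoints in different components.
B—D (3): add — endpoints in different components.
G—H (6): add — endpoints in different components.
B—H (7): add — endpoints in different components.
A—H (8): add — endpoints in different components.
B—G (8): skip — B and G already connected.
B—E (13): add — endpoints in different components.
F—G (15): skip — F and G already connected.
D—G (16): skip — D and G already connected.
A—B (18): skip — A and B already connected.
H—I (18): add — endpoints in different components.
A—F (19): skip — A and F already connected.
B—C (19): add — endpoints in different components.
MST edges: E—F, B—D, G—H, B—H, A—H, B—E, H—I, B—C; total weight 2+3+6+7+8+13+18+19 = 76.

76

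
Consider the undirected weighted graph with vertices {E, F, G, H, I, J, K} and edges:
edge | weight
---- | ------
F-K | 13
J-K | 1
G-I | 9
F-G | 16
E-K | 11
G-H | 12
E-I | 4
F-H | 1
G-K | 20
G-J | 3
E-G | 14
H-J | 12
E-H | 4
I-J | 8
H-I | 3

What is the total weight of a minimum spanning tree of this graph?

20

Prim, starting at F.
Step 1: cheapest edge leaving the tree is F-H (1); add H.
Step 2: cheapest edge leaving the tree is H-I (3); add I.
Step 3: cheapest edge leaving the tree is E-H (4); add E.
Step 4: cheapest edge leaving the tree is I-J (8); add J.
Step 5: cheapest edge leaving the tree is J-K (1); add K.
Step 6: cheapest edge leaving the tree is G-J (3); add G.
MST edges: F-H, H-I, E-H, I-J, J-K, G-J; total weight 1+3+4+8+1+3 = 20.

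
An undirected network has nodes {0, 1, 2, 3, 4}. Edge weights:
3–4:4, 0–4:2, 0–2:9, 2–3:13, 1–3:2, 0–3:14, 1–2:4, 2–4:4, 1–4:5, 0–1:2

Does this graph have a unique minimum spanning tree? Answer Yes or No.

Kruskal: consider edges lightest-first.
0–1 (2): add — endpoints in different components.
0–4 (2): add — endpoints in different components.
1–3 (2): add — endpoints in different components.
1–2 (4): add — endpoints in different components.
Non-tree edge 2–4 has weight 4, equal to the heaviest edge on its tree cycle — swapping gives another MST of the same weight. Not unique.

No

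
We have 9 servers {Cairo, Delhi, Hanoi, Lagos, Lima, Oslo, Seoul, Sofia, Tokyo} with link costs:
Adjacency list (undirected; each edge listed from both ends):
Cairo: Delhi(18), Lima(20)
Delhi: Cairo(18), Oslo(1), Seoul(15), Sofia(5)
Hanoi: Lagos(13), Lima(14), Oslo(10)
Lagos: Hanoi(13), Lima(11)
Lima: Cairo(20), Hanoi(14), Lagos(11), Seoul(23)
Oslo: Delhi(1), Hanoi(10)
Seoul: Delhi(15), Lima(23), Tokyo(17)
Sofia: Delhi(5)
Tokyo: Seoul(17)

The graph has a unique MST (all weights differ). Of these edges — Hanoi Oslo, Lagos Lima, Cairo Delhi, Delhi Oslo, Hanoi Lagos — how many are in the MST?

5

Sort edges by weight, then run Kruskal:
Delhi Oslo (1): add — endpoints in different components.
Delhi Sofia (5): add — endpoints in different components.
Hanoi Oslo (10): add — endpoints in different components.
Lagos Lima (11): add — endpoints in different components.
Hanoi Lagos (13): add — endpoints in different components.
Hanoi Lima (14): skip — Lima and Hanoi already connected.
Delhi Seoul (15): add — endpoints in different components.
Seoul Tokyo (17): add — endpoints in different components.
Cairo Delhi (18): add — endpoints in different components.
MST edge set: {Delhi Oslo, Delhi Sofia, Hanoi Oslo, Lagos Lima, Hanoi Lagos, Delhi Seoul, Seoul Tokyo, Cairo Delhi}.
Of the listed edges, {Hanoi Oslo, Lagos Lima, Cairo Delhi, Delhi Oslo, Hanoi Lagos} are in the MST → 5.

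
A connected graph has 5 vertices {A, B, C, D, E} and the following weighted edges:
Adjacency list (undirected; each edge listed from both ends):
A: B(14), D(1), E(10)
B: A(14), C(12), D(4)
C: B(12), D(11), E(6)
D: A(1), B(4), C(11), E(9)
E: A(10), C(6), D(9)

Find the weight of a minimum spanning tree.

Kruskal: consider edges lightest-first.
A—D (1): add — endpoints in different components.
B—D (4): add — endpoints in different components.
C—E (6): add — endpoints in different components.
D—E (9): add — endpoints in different components.
MST edges: A—D, B—D, C—E, D—E; total weight 1+4+6+9 = 20.

20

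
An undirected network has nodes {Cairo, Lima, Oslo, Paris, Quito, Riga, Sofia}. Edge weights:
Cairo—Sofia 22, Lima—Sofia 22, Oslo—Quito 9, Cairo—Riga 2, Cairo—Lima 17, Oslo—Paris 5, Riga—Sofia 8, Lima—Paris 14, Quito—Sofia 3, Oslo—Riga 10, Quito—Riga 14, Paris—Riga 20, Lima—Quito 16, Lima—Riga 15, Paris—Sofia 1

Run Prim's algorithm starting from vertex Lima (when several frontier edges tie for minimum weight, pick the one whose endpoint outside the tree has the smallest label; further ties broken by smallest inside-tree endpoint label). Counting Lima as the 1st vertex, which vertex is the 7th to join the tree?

Cairo

Prim, starting at Lima.
Step 1: cheapest edge leaving the tree is Lima—Paris (14); add Paris.
Step 2: cheapest edge leaving the tree is Paris—Sofia (1); add Sofia.
Step 3: cheapest edge leaving the tree is Quito—Sofia (3); add Quito.
Step 4: cheapest edge leaving the tree is Oslo—Paris (5); add Oslo.
Step 5: cheapest edge leaving the tree is Riga—Sofia (8); add Riga.
Step 6: cheapest edge leaving the tree is Cairo—Riga (2); add Cairo.
Vertex order: Lima, Paris, Sofia, Quito, Oslo, Riga, Cairo. The 7th vertex is Cairo.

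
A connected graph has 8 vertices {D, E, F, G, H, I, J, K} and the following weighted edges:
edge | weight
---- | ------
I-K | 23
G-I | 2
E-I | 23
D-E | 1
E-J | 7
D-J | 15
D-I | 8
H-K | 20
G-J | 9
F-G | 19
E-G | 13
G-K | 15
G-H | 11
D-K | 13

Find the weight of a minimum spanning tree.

Grow the tree from G using Prim:
Step 1: cheapest edge leaving the tree is G-I (2); add I.
Step 2: cheapest edge leaving the tree is D-I (8); add D.
Step 3: cheapest edge leaving the tree is D-E (1); add E.
Step 4: cheapest edge leaving the tree is E-J (7); add J.
Step 5: cheapest edge leaving the tree is G-H (11); add H.
Step 6: cheapest edge leaving the tree is D-K (13); add K.
Step 7: cheapest edge leaving the tree is F-G (19); add F.
MST edges: G-I, D-I, D-E, E-J, G-H, D-K, F-G; total weight 2+8+1+7+11+13+19 = 61.

61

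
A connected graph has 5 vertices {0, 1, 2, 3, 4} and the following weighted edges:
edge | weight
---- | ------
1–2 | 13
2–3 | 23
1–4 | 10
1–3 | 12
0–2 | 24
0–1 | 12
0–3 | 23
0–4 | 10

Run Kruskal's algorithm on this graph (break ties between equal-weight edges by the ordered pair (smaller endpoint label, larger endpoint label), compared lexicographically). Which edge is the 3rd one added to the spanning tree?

Kruskal: consider edges lightest-first.
0–4 (10): add. Components now {0,4} {1} {2} {3}
1–4 (10): add. Components now {0,1,4} {2} {3}
0–1 (12): skip — 0 and 1 already connected.
1–3 (12): add. Components now {0,1,3,4} {2}
1–2 (13): add. Components now {0,1,2,3,4}
The 3rd edge added is 1–3.

1-3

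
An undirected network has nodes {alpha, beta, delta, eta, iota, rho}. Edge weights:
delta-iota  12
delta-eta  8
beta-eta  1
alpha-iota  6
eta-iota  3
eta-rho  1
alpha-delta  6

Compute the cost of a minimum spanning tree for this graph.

17

Sort edges by weight, then run Kruskal:
beta-eta (1): add. Components now {delta} {beta,eta} {rho} {alpha} {iota}
eta-rho (1): add. Components now {delta} {beta,eta,rho} {alpha} {iota}
eta-iota (3): add. Components now {delta} {beta,eta,iota,rho} {alpha}
alpha-delta (6): add. Components now {alpha,delta} {beta,eta,iota,rho}
alpha-iota (6): add. Components now {alpha,beta,delta,eta,iota,rho}
MST edges: beta-eta, eta-rho, eta-iota, alpha-delta, alpha-iota; total weight 1+1+3+6+6 = 17.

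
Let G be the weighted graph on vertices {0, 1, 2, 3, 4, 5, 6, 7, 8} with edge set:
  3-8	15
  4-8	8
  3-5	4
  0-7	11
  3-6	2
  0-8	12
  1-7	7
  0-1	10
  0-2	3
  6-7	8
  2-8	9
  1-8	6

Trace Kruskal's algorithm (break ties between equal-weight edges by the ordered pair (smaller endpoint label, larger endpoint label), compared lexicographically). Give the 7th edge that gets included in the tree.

Kruskal: consider edges lightest-first.
3-6 (2): add — endpoints in different components.
0-2 (3): add — endpoints in different components.
3-5 (4): add — endpoints in different components.
1-8 (6): add — endpoints in different components.
1-7 (7): add — endpoints in different components.
4-8 (8): add — endpoints in different components.
6-7 (8): add — endpoints in different components.
2-8 (9): add — endpoints in different components.
The 7th edge added is 6-7.

6-7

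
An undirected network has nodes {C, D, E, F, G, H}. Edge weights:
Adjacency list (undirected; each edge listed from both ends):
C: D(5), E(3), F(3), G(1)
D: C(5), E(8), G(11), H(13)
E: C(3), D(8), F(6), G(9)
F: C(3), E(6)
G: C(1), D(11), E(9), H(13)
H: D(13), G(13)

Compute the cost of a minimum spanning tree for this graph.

25

Kruskal: consider edges lightest-first.
C–G (1): add — endpoints in different components.
C–E (3): add — endpoints in different components.
C–F (3): add — endpoints in different components.
C–D (5): add — endpoints in different components.
E–F (6): skip — E and F already connected.
D–E (8): skip — D and E already connected.
E–G (9): skip — E and G already connected.
D–G (11): skip — D and G already connected.
D–H (13): add — endpoints in different components.
MST edges: C–G, C–E, C–F, C–D, D–H; total weight 1+3+3+5+13 = 25.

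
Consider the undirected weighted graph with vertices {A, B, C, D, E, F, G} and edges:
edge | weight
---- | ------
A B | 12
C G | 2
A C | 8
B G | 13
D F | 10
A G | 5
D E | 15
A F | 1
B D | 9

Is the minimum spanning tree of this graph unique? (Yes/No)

Yes

Kruskal: consider edges lightest-first.
A F (1): add. Components now {A,F} {B} {C} {D} {E} {G}
C G (2): add. Components now {A,F} {B} {C,G} {D} {E}
A G (5): add. Components now {A,C,F,G} {B} {D} {E}
A C (8): skip — A and C already connected.
B D (9): add. Components now {A,C,F,G} {B,D} {E}
D F (10): add. Components now {A,B,C,D,F,G} {E}
A B (12): skip — A and B already connected.
B G (13): skip — B and G already connected.
D E (15): add. Components now {A,B,C,D,E,F,G}
Every non-tree edge has weight strictly greater than the heaviest edge on the tree path between its endpoints, so the MST is unique.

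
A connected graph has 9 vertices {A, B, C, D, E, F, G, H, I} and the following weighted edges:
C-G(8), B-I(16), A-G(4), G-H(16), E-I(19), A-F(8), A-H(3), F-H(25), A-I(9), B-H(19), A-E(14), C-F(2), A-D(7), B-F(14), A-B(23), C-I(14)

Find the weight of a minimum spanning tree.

Sort edges by weight, then run Kruskal:
C-F (2): add — endpoints in different components.
A-H (3): add — endpoints in different components.
A-G (4): add — endpoints in different components.
A-D (7): add — endpoints in different components.
A-F (8): add — endpoints in different components.
C-G (8): skip — C and G already connected.
A-I (9): add — endpoints in different components.
A-E (14): add — endpoints in different components.
B-F (14): add — endpoints in different components.
MST edges: C-F, A-H, A-G, A-D, A-F, A-I, A-E, B-F; total weight 2+3+4+7+8+9+14+14 = 61.

61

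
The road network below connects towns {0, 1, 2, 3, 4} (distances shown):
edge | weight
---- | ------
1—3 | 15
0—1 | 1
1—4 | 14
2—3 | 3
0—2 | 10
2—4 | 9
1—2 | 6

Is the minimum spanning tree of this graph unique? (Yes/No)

Yes

Kruskal's algorithm — process edges by increasing weight (ties by edge label):
0—1 (1): add — endpoints in different components.
2—3 (3): add — endpoints in different components.
1—2 (6): add — endpoints in different components.
2—4 (9): add — endpoints in different components.
Every non-tree edge has weight strictly greater than the heaviest edge on the tree path between its endpoints, so the MST is unique.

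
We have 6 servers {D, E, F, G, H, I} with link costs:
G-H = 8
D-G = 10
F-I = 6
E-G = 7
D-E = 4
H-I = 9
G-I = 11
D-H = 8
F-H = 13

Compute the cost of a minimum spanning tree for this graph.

Sort edges by weight, then run Kruskal:
D-E (4): add. Components now {D,E} {F} {G} {H} {I}
F-I (6): add. Components now {D,E} {F,I} {G} {H}
E-G (7): add. Components now {D,E,G} {F,I} {H}
D-H (8): add. Components now {D,E,G,H} {F,I}
G-H (8): skip — G and H already connected.
H-I (9): add. Components now {D,E,F,G,H,I}
MST edges: D-E, F-I, E-G, D-H, H-I; total weight 4+6+7+8+9 = 34.

34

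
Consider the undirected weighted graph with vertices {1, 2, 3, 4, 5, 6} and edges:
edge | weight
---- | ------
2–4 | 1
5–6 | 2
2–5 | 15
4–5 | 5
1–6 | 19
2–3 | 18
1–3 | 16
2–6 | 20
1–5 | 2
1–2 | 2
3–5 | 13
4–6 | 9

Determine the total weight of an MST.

Prim's algorithm from 4:
Step 1: cheapest edge leaving the tree is 2–4 (1); add 2.
Step 2: cheapest edge leaving the tree is 1–2 (2); add 1.
Step 3: cheapest edge leaving the tree is 1–5 (2); add 5.
Step 4: cheapest edge leaving the tree is 5–6 (2); add 6.
Step 5: cheapest edge leaving the tree is 3–5 (13); add 3.
MST edges: 2–4, 1–2, 1–5, 5–6, 3–5; total weight 1+2+2+2+13 = 20.

20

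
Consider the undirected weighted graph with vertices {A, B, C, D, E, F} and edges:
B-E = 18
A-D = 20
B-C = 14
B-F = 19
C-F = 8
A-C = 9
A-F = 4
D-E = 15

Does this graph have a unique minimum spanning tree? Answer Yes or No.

Sort edges by weight, then run Kruskal:
A-F (4): add. Components now {A,F} {B} {C} {D} {E}
C-F (8): add. Components now {A,C,F} {B} {D} {E}
A-C (9): skip — A and C already connected.
B-C (14): add. Components now {A,B,C,F} {D} {E}
D-E (15): add. Components now {A,B,C,F} {D,E}
B-E (18): add. Components now {A,B,C,D,E,F}
Every non-tree edge has weight strictly greater than the heaviest edge on the tree path between its endpoints, so the MST is unique.

Yes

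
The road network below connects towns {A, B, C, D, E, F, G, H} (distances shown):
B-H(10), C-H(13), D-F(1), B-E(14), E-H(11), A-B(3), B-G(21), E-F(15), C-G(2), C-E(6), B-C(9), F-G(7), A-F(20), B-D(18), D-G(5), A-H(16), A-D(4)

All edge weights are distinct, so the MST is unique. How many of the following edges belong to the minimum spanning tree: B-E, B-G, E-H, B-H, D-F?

2

Kruskal's algorithm — process edges by increasing weight (ties by edge label):
D-F (1): add — endpoints in different components.
C-G (2): add — endpoints in different components.
A-B (3): add — endpoints in different components.
A-D (4): add — endpoints in different components.
D-G (5): add — endpoints in different components.
C-E (6): add — endpoints in different components.
F-G (7): skip — F and G already connected.
B-C (9): skip — B and C already connected.
B-H (10): add — endpoints in different components.
MST edge set: {D-F, C-G, A-B, A-D, D-G, C-E, B-H}.
Of the listed edges, {B-H, D-F} are in the MST → 2.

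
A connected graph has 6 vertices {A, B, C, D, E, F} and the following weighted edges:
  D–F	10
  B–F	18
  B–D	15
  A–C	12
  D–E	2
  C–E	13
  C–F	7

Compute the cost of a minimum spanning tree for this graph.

46

Prim, starting at E.
Step 1: cheapest edge leaving the tree is D–E (2); add D.
Step 2: cheapest edge leaving the tree is D–F (10); add F.
Step 3: cheapest edge leaving the tree is C–F (7); add C.
Step 4: cheapest edge leaving the tree is A–C (12); add A.
Step 5: cheapest edge leaving the tree is B–D (15); add B.
MST edges: D–E, D–F, C–F, A–C, B–D; total weight 2+10+7+12+15 = 46.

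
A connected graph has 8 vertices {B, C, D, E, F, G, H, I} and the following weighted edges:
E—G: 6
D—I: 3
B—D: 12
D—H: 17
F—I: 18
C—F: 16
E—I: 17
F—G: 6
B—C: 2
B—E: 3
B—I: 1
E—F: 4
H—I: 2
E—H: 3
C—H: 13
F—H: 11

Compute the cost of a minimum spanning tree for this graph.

Prim, starting at I.
Step 1: cheapest edge leaving the tree is B—I (1); add B.
Step 2: cheapest edge leaving the tree is B—C (2); add C.
Step 3: cheapest edge leaving the tree is H—I (2); add H.
Step 4: cheapest edge leaving the tree is D—I (3); add D.
Step 5: cheapest edge leaving the tree is B—E (3); add E.
Step 6: cheapest edge leaving the tree is E—F (4); add F.
Step 7: cheapest edge leaving the tree is E—G (6); add G.
MST edges: B—I, B—C, H—I, D—I, B—E, E—F, E—G; total weight 1+2+2+3+3+4+6 = 21.

21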